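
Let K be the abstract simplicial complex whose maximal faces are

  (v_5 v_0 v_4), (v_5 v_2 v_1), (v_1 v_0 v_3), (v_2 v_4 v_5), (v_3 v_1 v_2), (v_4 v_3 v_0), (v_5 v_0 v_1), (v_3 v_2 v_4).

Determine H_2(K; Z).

Order the vertices as v_0 < v_1 < v_2 < v_3 < v_4 < v_5. Listing each simplex with vertices in this order, K has dimension 2 with simplices:

  0-simplices (6): [v_0], [v_1], [v_2], [v_3], [v_4], [v_5]
  1-simplices (12): [v_0,v_1], [v_0,v_3], [v_0,v_4], [v_0,v_5], [v_1,v_2], [v_1,v_3], [v_1,v_5], [v_2,v_3], [v_2,v_4], [v_2,v_5], [v_3,v_4], [v_4,v_5]
  2-simplices (8): [v_0,v_1,v_3], [v_0,v_1,v_5], [v_0,v_3,v_4], [v_0,v_4,v_5], [v_1,v_2,v_3], [v_1,v_2,v_5], [v_2,v_3,v_4], [v_2,v_4,v_5]

Hence C_0 ≅ Z^6, C_1 ≅ Z^12, C_2 ≅ Z^8.

The boundary map ∂_1: C_1 → C_0 sends each edge [p,q] (with p < q) to q − p. For instance
  ∂[v_2,v_4] = [v_4] − [v_2].
As a 6×12 matrix over Z this has rank 5, with invariant factors (1,1,1,1,1).

The boundary map ∂_2: C_2 → C_1 acts by ∂[p,q,r] = [q,r] − [p,r] + [p,q]. For instance
  ∂[v_0,v_3,v_4] = [v_3,v_4] − [v_0,v_4] + [v_0,v_3],
  ∂[v_1,v_2,v_5] = [v_2,v_5] − [v_1,v_5] + [v_1,v_2].
The resulting 12×8 matrix has rank 7, and its Smith normal form has invariant factors (1,1,1,1,1,1,1).

Reading off H_k = ker ∂_k / im ∂_{k+1}:

  H_2: rank ker ∂_2 − rank ∂_3 = (8 − 7) − 0 = 1, and there is no ∂_3, so H_2 = Z.

(K is a triangulation of the 2-sphere S^2.)

H_2 ≅ Z.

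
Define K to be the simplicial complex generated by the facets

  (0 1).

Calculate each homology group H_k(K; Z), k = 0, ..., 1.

Fix the vertex order 0 < 1 and write every simplex with vertices in increasing order. Then dim K = 1 and the simplices of K are:

  0-simplices (2): [0], [1]
  1-simplices (1): [0,1]

Hence C_0 ≅ Z^2, C_1 ≅ Z^1.

The boundary map ∂_1: C_1 → C_0 maps an edge to its endpoints' difference, ∂[p,q] = q − p.
As a 2×1 matrix over Z this has rank 1, with invariant factors (1).

Computing H_k = (kernel of ∂_k) / (image of ∂_{k+1}):

  H_0: rank C_0 − rank ∂_1 = 2 − 1 = 1, and the invariant factors of ∂_1 are all 1, so H_0 = Z.
  H_1: rank ker ∂_1 − rank ∂_2 = (1 − 1) − 0 = 0, and there is no ∂_2, so H_1 = 0.

H_0 = Z,  H_1 = 0.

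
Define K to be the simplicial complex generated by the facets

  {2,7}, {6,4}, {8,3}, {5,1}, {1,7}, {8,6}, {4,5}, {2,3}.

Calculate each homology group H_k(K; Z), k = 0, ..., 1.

H_0 ≅ Z,  H_1 ≅ Z.

Fix the vertex order 1 < 2 < 3 < 4 < 5 < 6 < 7 < 8 and write every simplex with vertices in increasing order. Then dim K = 1 and the simplices of K are:

  0-simplices (8): [1], [2], [3], [4], [5], [6], [7], [8]
  1-simplices (8): [1,5], [1,7], [2,3], [2,7], [3,8], [4,5], [4,6], [6,8]

Hence C_0 ≅ Z^8, C_1 ≅ Z^8.

The boundary map ∂_1: C_1 → C_0 is given by ∂[p,q] = [q] − [p].
The 8×8 boundary matrix has rank 7 and Smith normal form diag(1,1,1,1,1,1,1).

From H_k ≅ ker(∂_k) / im(∂_{k+1}) we obtain:

  H_0: rank C_0 − rank ∂_1 = 8 − 7 = 1, and the invariant factors of ∂_1 are all 1, so H_0 = Z.
  H_1: rank ker ∂_1 − rank ∂_2 = (8 − 7) − 0 = 1, and there is no ∂_2, so H_1 = Z.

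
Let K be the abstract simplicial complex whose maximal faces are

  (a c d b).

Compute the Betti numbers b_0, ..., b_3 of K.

b_0 = 1, b_1 = 0, b_2 = 0, b_3 = 0.

Fix the vertex order a < b < c < d and write every simplex with vertices in increasing order. Then dim K = 3 and the simplices of K are:

  0-simplices (4): a, b, c, d
  1-simplices (6): ab, ac, ad, bc, bd, cd
  2-simplices (4): abc, abd, acd, bcd
  3-simplices (1): abcd

so the chain groups are C_0 ≅ Z^4, C_1 ≅ Z^6, C_2 ≅ Z^4, C_3 ≅ Z^1.

Boundary ∂_1: C_1 → C_0 maps an edge to its endpoints' difference, ∂[p,q] = q − p. For instance
  ∂bc = c − b.
As a 4×6 matrix over Z this has rank 3, with invariant factors (1,1,1).

∂_2: C_2 → C_1 acts by ∂[p,q,r] = [q,r] − [p,r] + [p,q]. For instance
  ∂bcd = cd − bd + bc,
  ∂abc = bc − ac + ab.
The 6×4 boundary matrix has rank 3 and Smith normal form diag(1,1,1).

The boundary map ∂_3: C_3 → C_2 sends each 3-simplex σ to the alternating sum Σ_i (−1)^i (σ with its i-th vertex removed). For instance
  ∂abcd = bcd − acd + abd − abc.
The 4×1 boundary matrix has rank 1 and Smith normal form diag(1).

Computing H_k = (kernel of ∂_k) / (image of ∂_{k+1}):

  H_0: rank C_0 − rank ∂_1 = 4 − 3 = 1, and the invariant factors of ∂_1 are all 1, so H_0 = Z.
  H_1: rank ker ∂_1 − rank ∂_2 = (6 − 3) − 3 = 0, and the invariant factors of ∂_2 are all 1, so H_1 = 0.
  H_2: rank ker ∂_2 − rank ∂_3 = (4 − 3) − 1 = 0, and the invariant factors of ∂_3 are all 1, so H_2 = 0.
  H_3: rank ker ∂_3 − rank ∂_4 = (1 − 1) − 0 = 0, and there is no ∂_4, so H_3 = 0.

Hence the Betti numbers are b_0 = 1, b_1 = 0, b_2 = 0, b_3 = 0.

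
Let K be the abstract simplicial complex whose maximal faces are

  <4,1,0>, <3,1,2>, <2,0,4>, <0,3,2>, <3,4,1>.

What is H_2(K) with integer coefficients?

H_2 ≅ 0.

Take the total order 0 < 1 < 2 < 3 < 4 on the vertex set. Then K (dimension 2) consists of the simplices:

  0-simplices (5): [0], [1], [2], [3], [4]
  1-simplices (10): [0,1], [0,2], [0,3], [0,4], [1,2], [1,3], [1,4], [2,3], [2,4], [3,4]
  2-simplices (5): [0,1,4], [0,2,3], [0,2,4], [1,2,3], [1,3,4]

Hence C_0 ≅ Z^5, C_1 ≅ Z^10, C_2 ≅ Z^5.

Boundary ∂_1: C_1 → C_0 sends each edge [p,q] (with p < q) to q − p.
This gives a 5×10 integer matrix of rank 4; reducing to Smith normal form yields diagonal entries (1,1,1,1).

The boundary map ∂_2: C_2 → C_1 acts by ∂[p,q,r] = [q,r] − [p,r] + [p,q]. For instance
  ∂[1,2,3] = [2,3] − [1,3] + [1,2],
  ∂[0,2,4] = [2,4] − [0,4] + [0,2].
The 10×5 boundary matrix has rank 5 and Smith normal form diag(1,1,1,1,1).

Computing H_k = (kernel of ∂_k) / (image of ∂_{k+1}):

  H_2: rank ker ∂_2 − rank ∂_3 = (5 − 5) − 0 = 0, and there is no ∂_3, so H_2 = 0.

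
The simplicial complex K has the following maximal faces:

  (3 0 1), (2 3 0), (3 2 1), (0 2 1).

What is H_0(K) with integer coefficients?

We work with the vertex ordering 0 < 1 < 2 < 3. The simplices of K, each written with vertices in increasing order, are:

  0-simplices (4): [0], [1], [2], [3]
  1-simplices (6): [0,1], [0,2], [0,3], [1,2], [1,3], [2,3]
  2-simplices (4): [0,1,2], [0,1,3], [0,2,3], [1,2,3]

so the chain groups are C_0 ≅ Z^4, C_1 ≅ Z^6, C_2 ≅ Z^4.

The boundary map ∂_1: C_1 → C_0 sends each edge [p,q] (with p < q) to q − p.
The 4×6 boundary matrix has rank 3 and Smith normal form diag(1,1,1).

Boundary ∂_2: C_2 → C_1 sends each 2-simplex [p,q,r] to [q,r] − [p,r] + [p,q]. For instance
  ∂[0,1,3] = [1,3] − [0,3] + [0,1],
  ∂[0,1,2] = [1,2] − [0,2] + [0,1].
The resulting 6×4 matrix has rank 3, and its Smith normal form has invariant factors (1,1,1).

Now H_k = ker ∂_k / im ∂_{k+1}, so:

  H_0: rank C_0 − rank ∂_1 = 4 − 3 = 1, and the invariant factors of ∂_1 are all 1, so H_0 = Z.

H_0 ≅ Z.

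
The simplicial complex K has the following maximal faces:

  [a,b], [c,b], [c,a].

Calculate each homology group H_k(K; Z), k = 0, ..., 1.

H_0 = Z,  H_1 = Z.

K has 3 vertices, 3 edges.
rank ∂_0 = 0, rank ∂_1 = 2 ⇒ b_0 = 3 − 0 − 2 = 1; all invariant factors of ∂_1 are 1 so no torsion. So H_0 ≅ Z.
rank ∂_1 = 2, rank ∂_2 = 0 ⇒ b_1 = 3 − 2 − 0 = 1. So H_1 ≅ Z.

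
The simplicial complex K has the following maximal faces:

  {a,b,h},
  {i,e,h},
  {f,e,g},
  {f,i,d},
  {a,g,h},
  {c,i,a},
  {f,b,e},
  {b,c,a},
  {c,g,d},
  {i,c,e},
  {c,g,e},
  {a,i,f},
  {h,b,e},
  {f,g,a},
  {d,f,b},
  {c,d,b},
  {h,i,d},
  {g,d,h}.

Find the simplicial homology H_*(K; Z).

H_0 = Z,  H_1 = Z^2,  H_2 = Z.

Fix the vertex order a < b < c < d < e < f < g < h < i and write every simplex with vertices in increasing order. Then dim K = 2 and the simplices of K are:

  0-simplices (9): a, b, c, d, e, f, g, h, i
  1-simplices (27): ab, ac, af, ag, ah, ai, bc, bd, be, bf, bh, cd, ce, cg, ci, df, dg, dh, di, ef, eg, eh, ei, fg, fi, gh, hi
  2-simplices (18): abc, abh, aci, afg, afi, agh, bcd, bdf, bef, beh, cdg, ceg, cei, dfi, dgh, dhi, efg, ehi

so the chain groups are C_0 ≅ Z^9, C_1 ≅ Z^27, C_2 ≅ Z^18.

∂_1: C_1 → C_0 sends each edge [p,q] (with p < q) to q − p.
This gives a 9×27 integer matrix of rank 8; reducing to Smith normal form yields diagonal entries (1,1,1,1,1,1,1,1).

The boundary map ∂_2: C_2 → C_1 acts by ∂[p,q,r] = [q,r] − [p,r] + [p,q]. For instance
  ∂aci = ci − ai + ac,
  ∂bef = ef − bf + be.
The resulting 27×18 matrix has rank 17, and its Smith normal form has invariant factors (1,1,1,1,1,1,1,1,1,1,1,1,1,1,1,1,1).

Now H_k = ker ∂_k / im ∂_{k+1}, so:

  H_0: rank C_0 − rank ∂_1 = 9 − 8 = 1, and the invariant factors of ∂_1 are all 1, so H_0 = Z.
  H_1: rank ker ∂_1 − rank ∂_2 = (27 − 8) − 17 = 2, and the invariant factors of ∂_2 are all 1, so H_1 = Z^2.
  H_2: rank ker ∂_2 − rank ∂_3 = (18 − 17) − 0 = 1, and there is no ∂_3, so H_2 = Z.

As a check, the Euler characteristic is 9 − 27 + 18 = 0, which agrees with 1 − 2 + 1 = 0.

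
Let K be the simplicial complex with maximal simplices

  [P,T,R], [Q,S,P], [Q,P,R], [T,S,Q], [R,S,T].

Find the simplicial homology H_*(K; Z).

Order the vertices as P < Q < R < S < T. Listing each simplex with vertices in this order, K has dimension 2 with simplices:

  0-simplices (5): P, Q, R, S, T
  1-simplices (10): PQ, PR, PS, PT, QR, QS, QT, RS, RT, ST
  2-simplices (5): PQR, PQS, PRT, QST, RST

Hence C_0 ≅ Z^5, C_1 ≅ Z^10, C_2 ≅ Z^5.

The boundary map ∂_1: C_1 → C_0 maps an edge to its endpoints' difference, ∂[p,q] = q − p. For instance
  ∂PR = R − P.
The resulting 5×10 matrix has rank 4, and its Smith normal form has invariant factors (1,1,1,1).

The boundary map ∂_2: C_2 → C_1 maps a triangle to the signed sum of its edges. For instance
  ∂PQS = QS − PS + PQ,
  ∂QST = ST − QT + QS.
As a 10×5 matrix over Z this has rank 5, with invariant factors (1,1,1,1,1).

Now H_k = ker ∂_k / im ∂_{k+1}, so:

  H_0: rank C_0 − rank ∂_1 = 5 − 4 = 1, and the invariant factors of ∂_1 are all 1, so H_0 = Z.
  H_1: rank ker ∂_1 − rank ∂_2 = (10 − 4) − 5 = 1, and the invariant factors of ∂_2 are all 1, so H_1 = Z.
  H_2: rank ker ∂_2 − rank ∂_3 = (5 − 5) − 0 = 0, and there is no ∂_3, so H_2 = 0.

As a check, the Euler characteristic is 5 − 10 + 5 = 0, which agrees with 1 − 1 + 0 = 0.
(K is a triangulation of the Möbius band.)

H_0 = Z,  H_1 = Z,  H_2 = 0.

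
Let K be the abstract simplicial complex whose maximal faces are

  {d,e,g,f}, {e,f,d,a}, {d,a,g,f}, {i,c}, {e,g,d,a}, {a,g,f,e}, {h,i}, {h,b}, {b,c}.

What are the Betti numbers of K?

b_0 = 2, b_1 = 1, b_2 = 0, b_3 = 1.

We work with the vertex ordering a < b < c < d < e < f < g < h < i. The simplices of K, each written with vertices in increasing order, are:

  0-simplices (9): a, b, c, d, e, f, g, h, i
  1-simplices (14): ad, ae, af, ag, bc, bh, ci, de, df, dg, ef, eg, fg, hi
  2-simplices (10): ade, adf, adg, aef, aeg, afg, def, deg, dfg, efg
  3-simplices (5): adef, adeg, adfg, aefg, defg

so the chain groups are C_0 ≅ Z^9, C_1 ≅ Z^14, C_2 ≅ Z^10, C_3 ≅ Z^5.

The boundary map ∂_1: C_1 → C_0 is given by ∂[p,q] = [q] − [p].
The 9×14 boundary matrix has rank 7 and Smith normal form diag(1,1,1,1,1,1,1).

The boundary map ∂_2: C_2 → C_1 acts by ∂[p,q,r] = [q,r] − [p,r] + [p,q]. For instance
  ∂efg = fg − eg + ef,
  ∂ade = de − ae + ad.
As a 14×10 matrix over Z this has rank 6, with invariant factors (1,1,1,1,1,1).

Boundary ∂_3: C_3 → C_2 sends each 3-simplex σ to the alternating sum Σ_i (−1)^i (σ with its i-th vertex removed). For instance
  ∂defg = efg − dfg + deg − def,
  ∂adfg = dfg − afg + adg − adf.
The resulting 10×5 matrix has rank 4, and its Smith normal form has invariant factors (1,1,1,1).

Reading off H_k = ker ∂_k / im ∂_{k+1}:

  H_0: rank C_0 − rank ∂_1 = 9 − 7 = 2, and the invariant factors of ∂_1 are all 1, so H_0 = Z^2.
  H_1: rank ker ∂_1 − rank ∂_2 = (14 − 7) − 6 = 1, and the invariant factors of ∂_2 are all 1, so H_1 = Z.
  H_2: rank ker ∂_2 − rank ∂_3 = (10 − 6) − 4 = 0, and the invariant factors of ∂_3 are all 1, so H_2 = 0.
  H_3: rank ker ∂_3 − rank ∂_4 = (5 − 4) − 0 = 1, and there is no ∂_4, so H_3 = Z.

As a check, the Euler characteristic is 9 − 14 + 10 − 5 = 0, which agrees with 2 − 1 + 0 − 1 = 0.

Hence the Betti numbers are b_0 = 2, b_1 = 1, b_2 = 0, b_3 = 1.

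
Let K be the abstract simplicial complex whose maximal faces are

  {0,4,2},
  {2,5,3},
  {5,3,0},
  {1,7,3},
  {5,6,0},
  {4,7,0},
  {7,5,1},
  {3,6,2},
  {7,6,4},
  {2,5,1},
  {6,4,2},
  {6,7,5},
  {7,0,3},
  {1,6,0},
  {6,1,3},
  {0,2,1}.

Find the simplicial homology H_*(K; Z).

Fix the vertex order 0 < 1 < 2 < 3 < 4 < 5 < 6 < 7 and write every simplex with vertices in increasing order. Then dim K = 2 and the simplices of K are:

  0-simplices (8): [0], [1], [2], [3], [4], [5], [6], [7]
  1-simplices (24): (24 of them)
  2-simplices (16): [0,1,2], [0,1,6], [0,2,4], [0,3,5], [0,3,7], [0,4,7], [0,5,6], [1,2,5], [1,3,6], [1,3,7], [1,5,7], [2,3,5], [2,3,6], [2,4,6], [4,6,7], [5,6,7]

Hence C_0 ≅ Z^8, C_1 ≅ Z^24, C_2 ≅ Z^16.

Boundary ∂_1: C_1 → C_0 is given by ∂[p,q] = [q] − [p].
This gives a 8×24 integer matrix of rank 7; reducing to Smith normal form yields diagonal entries (1,1,1,1,1,1,1).

∂_2: C_2 → C_1 maps a triangle to the signed sum of its edges. For instance
  ∂[0,3,7] = [3,7] − [0,7] + [0,3],
  ∂[0,4,7] = [4,7] − [0,7] + [0,4].
The 24×16 boundary matrix has rank 15 and Smith normal form diag(1,1,1,1,1,1,1,1,1,1,1,1,1,1,1).

Now H_k = ker ∂_k / im ∂_{k+1}, so:

  H_0: rank C_0 − rank ∂_1 = 8 − 7 = 1, and the invariant factors of ∂_1 are all 1, so H_0 = Z.
  H_1: rank ker ∂_1 − rank ∂_2 = (24 − 7) − 15 = 2, and the invariant factors of ∂_2 are all 1, so H_1 = Z^2.
  H_2: rank ker ∂_2 − rank ∂_3 = (16 − 15) − 0 = 1, and there is no ∂_3, so H_2 = Z.

H_0 ≅ Z,  H_1 ≅ Z^2,  H_2 ≅ Z.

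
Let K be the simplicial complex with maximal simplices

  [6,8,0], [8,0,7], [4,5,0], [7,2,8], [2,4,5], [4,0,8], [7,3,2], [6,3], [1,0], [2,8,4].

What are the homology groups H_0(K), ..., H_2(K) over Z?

We work with the vertex ordering 0 < 1 < 2 < 3 < 4 < 5 < 6 < 7 < 8. The simplices of K, each written with vertices in increasing order, are:

  0-simplices (9): [0], [1], [2], [3], [4], [5], [6], [7], [8]
  1-simplices (17): [0,1], [0,4], [0,5], [0,6], [0,7], [0,8], [2,3], [2,4], [2,5], [2,7], [2,8], [3,6], [3,7], [4,5], [4,8], [6,8], [7,8]
  2-simplices (8): [0,4,5], [0,4,8], [0,6,8], [0,7,8], [2,3,7], [2,4,5], [2,4,8], [2,7,8]

Hence C_0 ≅ Z^9, C_1 ≅ Z^17, C_2 ≅ Z^8.

∂_1: C_1 → C_0 is given by ∂[p,q] = [q] − [p]. For instance
  ∂[0,8] = [8] − [0].
This gives a 9×17 integer matrix of rank 8; reducing to Smith normal form yields diagonal entries (1,1,1,1,1,1,1,1).

Boundary ∂_2: C_2 → C_1 sends each 2-simplex [p,q,r] to [q,r] − [p,r] + [p,q]. For instance
  ∂[0,4,5] = [4,5] − [0,5] + [0,4],
  ∂[2,4,5] = [4,5] − [2,5] + [2,4].
This gives a 17×8 integer matrix of rank 8; reducing to Smith normal form yields diagonal entries (1,1,1,1,1,1,1,1).

Reading off H_k = ker ∂_k / im ∂_{k+1}:

  H_0: rank C_0 − rank ∂_1 = 9 − 8 = 1, and the invariant factors of ∂_1 are all 1, so H_0 ≅ Z.
  H_1: rank ker ∂_1 − rank ∂_2 = (17 − 8) − 8 = 1, and the invariant factors of ∂_2 are all 1, so H_1 ≅ Z.
  H_2: rank ker ∂_2 − rank ∂_3 = (8 − 8) − 0 = 0, and there is no ∂_3, so H_2 ≅ 0.

H_0 = Z,  H_1 = Z,  H_2 = 0.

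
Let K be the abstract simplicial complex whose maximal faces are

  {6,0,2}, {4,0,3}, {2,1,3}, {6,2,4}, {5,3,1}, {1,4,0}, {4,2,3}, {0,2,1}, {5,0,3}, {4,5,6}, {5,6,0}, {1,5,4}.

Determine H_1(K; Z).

Fix the vertex order 0 < 1 < 2 < 3 < 4 < 5 < 6 and write every simplex with vertices in increasing order. Then dim K = 2 and the simplices of K are:

  0-simplices (7): [0], [1], [2], [3], [4], [5], [6]
  1-simplices (18): [0,1], [0,2], [0,3], [0,4], [0,5], [0,6], [1,2], [1,3], [1,4], [1,5], [2,3], [2,4], [2,6], [3,4], [3,5], [4,5], [4,6], [5,6]
  2-simplices (12): [0,1,2], [0,1,4], [0,2,6], [0,3,4], [0,3,5], [0,5,6], [1,2,3], [1,3,5], [1,4,5], [2,3,4], [2,4,6], [4,5,6]

Hence C_0 ≅ Z^7, C_1 ≅ Z^18, C_2 ≅ Z^12.

∂_1: C_1 → C_0 maps an edge to its endpoints' difference, ∂[p,q] = q − p. For instance
  ∂[2,3] = [3] − [2].
The 7×18 boundary matrix has rank 6 and Smith normal form diag(1,1,1,1,1,1).

∂_2: C_2 → C_1 sends each 2-simplex [p,q,r] to [q,r] − [p,r] + [p,q]. For instance
  ∂[1,2,3] = [2,3] − [1,3] + [1,2],
  ∂[0,1,4] = [1,4] − [0,4] + [0,1].
This gives a 18×12 integer matrix of rank 12; reducing to Smith normal form yields diagonal entries (1,1,1,1,1,1,1,1,1,1,1,2).

Reading off H_k = ker ∂_k / im ∂_{k+1}:

  H_1: rank ker ∂_1 − rank ∂_2 = (18 − 6) − 12 = 0, and ∂_2 has invariant factor 2 > 1, so H_1 = Z/2Z.

H_1 ≅ Z/2Z.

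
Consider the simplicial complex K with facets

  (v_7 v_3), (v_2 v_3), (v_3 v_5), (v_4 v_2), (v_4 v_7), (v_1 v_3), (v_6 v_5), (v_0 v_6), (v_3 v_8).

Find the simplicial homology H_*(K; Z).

H_0 = Z,  H_1 = Z.

Take the total order v_0 < v_1 < v_2 < v_3 < v_4 < v_5 < v_6 < v_7 < v_8 on the vertex set. Then K (dimension 1) consists of the simplices:

  0-simplices (9): [v_0], [v_1], [v_2], [v_3], [v_4], [v_5], [v_6], [v_7], [v_8]
  1-simplices (9): [v_0,v_6], [v_1,v_3], [v_2,v_3], [v_2,v_4], [v_3,v_5], [v_3,v_7], [v_3,v_8], [v_4,v_7], [v_5,v_6]

so the chain groups are C_0 ≅ Z^9, C_1 ≅ Z^9.

Boundary ∂_1: C_1 → C_0 sends each edge [p,q] (with p < q) to q − p. For instance
  ∂[v_2,v_4] = [v_4] − [v_2].
The 9×9 boundary matrix has rank 8 and Smith normal form diag(1,1,1,1,1,1,1,1).

Computing H_k = (kernel of ∂_k) / (image of ∂_{k+1}):

  H_0: rank C_0 − rank ∂_1 = 9 − 8 = 1, and the invariant factors of ∂_1 are all 1, so H_0 = Z.
  H_1: rank ker ∂_1 − rank ∂_2 = (9 − 8) − 0 = 1, and there is no ∂_2, so H_1 = Z.

As a check, the Euler characteristic is 9 − 9 = 0, which agrees with 1 − 1 = 0.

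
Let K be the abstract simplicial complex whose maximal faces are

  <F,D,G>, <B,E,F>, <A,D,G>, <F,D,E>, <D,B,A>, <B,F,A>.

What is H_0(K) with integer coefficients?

Fix the vertex order A < B < D < E < F < G and write every simplex with vertices in increasing order. Then dim K = 2 and the simplices of K are:

  0-simplices (6): A, B, D, E, F, G
  1-simplices (12): AB, AD, AF, AG, BD, BE, BF, DE, DF, DG, EF, FG
  2-simplices (6): ABD, ABF, ADG, BEF, DEF, DFG

so the chain groups are C_0 ≅ Z^6, C_1 ≅ Z^12, C_2 ≅ Z^6.

The boundary map ∂_1: C_1 → C_0 sends each edge [p,q] (with p < q) to q − p. For instance
  ∂FG = G − F.
This gives a 6×12 integer matrix of rank 5; reducing to Smith normal form yields diagonal entries (1,1,1,1,1).

The boundary map ∂_2: C_2 → C_1 acts by ∂[p,q,r] = [q,r] − [p,r] + [p,q]. For instance
  ∂ABF = BF − AF + AB,
  ∂ADG = DG − AG + AD.
The 12×6 boundary matrix has rank 6 and Smith normal form diag(1,1,1,1,1,1).

Computing H_k = (kernel of ∂_k) / (image of ∂_{k+1}):

  H_0: rank C_0 − rank ∂_1 = 6 − 5 = 1, and the invariant factors of ∂_1 are all 1, so H_0 = Z.

H_0 = Z.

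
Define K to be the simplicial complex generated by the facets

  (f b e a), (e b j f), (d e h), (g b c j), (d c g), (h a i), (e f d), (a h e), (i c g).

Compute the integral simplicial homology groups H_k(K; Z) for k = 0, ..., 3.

H_0 = Z,  H_1 = Z^2,  H_2 = 0,  H_3 = 0.

We work with the vertex ordering a < b < c < d < e < f < g < h < i < j. The simplices of K, each written with vertices in increasing order, are:

  0-simplices (10): a, b, c, d, e, f, g, h, i, j
  1-simplices (25): ab, ae, af, ah, ai, bc, be, bf, bg, bj, cd, cg, ci, cj, de, df, dg, dh, ef, eh, ej, fj, gi, gj, hi
  2-simplices (17): abe, abf, aef, aeh, ahi, bcg, bcj, bef, bej, bfj, bgj, cdg, cgi, cgj, def, deh, efj
  3-simplices (3): abef, bcgj, befj

so the chain groups are C_0 ≅ Z^10, C_1 ≅ Z^25, C_2 ≅ Z^17, C_3 ≅ Z^3.

The boundary map ∂_1: C_1 → C_0 sends each edge [p,q] (with p < q) to q − p. For instance
  ∂ef = f − e.
This gives a 10×25 integer matrix of rank 9; reducing to Smith normal form yields diagonal entries (1,1,1,1,1,1,1,1,1).

The boundary map ∂_2: C_2 → C_1 sends each 2-simplex [p,q,r] to [q,r] − [p,r] + [p,q]. For instance
  ∂cgi = gi − ci + cg,
  ∂bgj = gj − bj + bg.
As a 25×17 matrix over Z this has rank 14, with invariant factors (1,1,1,1,1,1,1,1,1,1,1,1,1,1).

Boundary ∂_3: C_3 → C_2 sends each 3-simplex σ to the alternating sum Σ_i (−1)^i (σ with its i-th vertex removed). For instance
  ∂bcgj = cgj − bgj + bcj − bcg,
  ∂befj = efj − bfj + bej − bef.
This gives a 17×3 integer matrix of rank 3; reducing to Smith normal form yields diagonal entries (1,1,1).

Computing H_k = (kernel of ∂_k) / (image of ∂_{k+1}):

  H_0: rank C_0 − rank ∂_1 = 10 − 9 = 1, and the invariant factors of ∂_1 are all 1, so H_0 ≅ Z.
  H_1: rank ker ∂_1 − rank ∂_2 = (25 − 9) − 14 = 2, and the invariant factors of ∂_2 are all 1, so H_1 ≅ Z^2.
  H_2: rank ker ∂_2 − rank ∂_3 = (17 − 14) − 3 = 0, and the invariant factors of ∂_3 are all 1, so H_2 ≅ 0.
  H_3: rank ker ∂_3 − rank ∂_4 = (3 − 3) − 0 = 0, and there is no ∂_4, so H_3 ≅ 0.

As a check, the Euler characteristic is 10 − 25 + 17 − 3 = -1, which agrees with 1 − 2 + 0 − 0 = -1.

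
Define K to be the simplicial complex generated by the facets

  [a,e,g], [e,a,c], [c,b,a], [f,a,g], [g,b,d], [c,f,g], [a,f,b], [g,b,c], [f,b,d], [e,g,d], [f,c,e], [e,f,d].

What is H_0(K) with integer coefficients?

H_0 ≅ Z.

We work with the vertex ordering a < b < c < d < e < f < g. The simplices of K, each written with vertices in increasing order, are:

  0-simplices (7): a, b, c, d, e, f, g
  1-simplices (18): ab, ac, ae, af, ag, bc, bd, bf, bg, ce, cf, cg, de, df, dg, ef, eg, fg
  2-simplices (12): abc, abf, ace, aeg, afg, bcg, bdf, bdg, cef, cfg, def, deg

Hence C_0 ≅ Z^7, C_1 ≅ Z^18, C_2 ≅ Z^12.

∂_1: C_1 → C_0 sends each edge [p,q] (with p < q) to q − p.
This gives a 7×18 integer matrix of rank 6; reducing to Smith normal form yields diagonal entries (1,1,1,1,1,1).

Boundary ∂_2: C_2 → C_1 sends each 2-simplex [p,q,r] to [q,r] − [p,r] + [p,q]. For instance
  ∂aeg = eg − ag + ae,
  ∂cef = ef − cf + ce.
This gives a 18×12 integer matrix of rank 12; reducing to Smith normal form yields diagonal entries (1,1,1,1,1,1,1,1,1,1,1,2).

From H_k ≅ ker(∂_k) / im(∂_{k+1}) we obtain:

  H_0: rank C_0 − rank ∂_1 = 7 − 6 = 1, and the invariant factors of ∂_1 are all 1, so H_0 = Z.

(K is a triangulation of the real projective plane RP^2.)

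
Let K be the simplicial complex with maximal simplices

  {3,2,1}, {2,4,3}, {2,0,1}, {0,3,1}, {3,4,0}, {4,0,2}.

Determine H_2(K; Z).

H_2 = Z.

Take the total order 0 < 1 < 2 < 3 < 4 on the vertex set. Then K (dimension 2) consists of the simplices:

  0-simplices (5): [0], [1], [2], [3], [4]
  1-simplices (9): [0,1], [0,2], [0,3], [0,4], [1,2], [1,3], [2,3], [2,4], [3,4]
  2-simplices (6): [0,1,2], [0,1,3], [0,2,4], [0,3,4], [1,2,3], [2,3,4]

so the chain groups are C_0 ≅ Z^5, C_1 ≅ Z^9, C_2 ≅ Z^6.

Boundary ∂_1: C_1 → C_0 is given by ∂[p,q] = [q] − [p]. For instance
  ∂[1,2] = [2] − [1].
As a 5×9 matrix over Z this has rank 4, with invariant factors (1,1,1,1).

∂_2: C_2 → C_1 sends each 2-simplex [p,q,r] to [q,r] − [p,r] + [p,q]. For instance
  ∂[0,3,4] = [3,4] − [0,4] + [0,3],
  ∂[2,3,4] = [3,4] − [2,4] + [2,3].
The 9×6 boundary matrix has rank 5 and Smith normal form diag(1,1,1,1,1).

Reading off H_k = ker ∂_k / im ∂_{k+1}:

  H_2: rank ker ∂_2 − rank ∂_3 = (6 − 5) − 0 = 1, and there is no ∂_3, so H_2 ≅ Z.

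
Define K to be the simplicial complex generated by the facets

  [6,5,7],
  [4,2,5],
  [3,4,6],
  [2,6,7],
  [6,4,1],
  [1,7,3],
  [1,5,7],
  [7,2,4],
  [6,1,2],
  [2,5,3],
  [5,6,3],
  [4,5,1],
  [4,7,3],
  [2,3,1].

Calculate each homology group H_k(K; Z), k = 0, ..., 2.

H_0 ≅ Z,  H_1 ≅ Z^2,  H_2 ≅ Z.

Take the total order 1 < 2 < 3 < 4 < 5 < 6 < 7 on the vertex set. Then K (dimension 2) consists of the simplices:

  0-simplices (7): [1], [2], [3], [4], [5], [6], [7]
  1-simplices (21): [1,2], [1,3], [1,4], [1,5], [1,6], [1,7], [2,3], [2,4], [2,5], [2,6], [2,7], [3,4], [3,5], [3,6], [3,7], [4,5], [4,6], [4,7], [5,6], [5,7], [6,7]
  2-simplices (14): [1,2,3], [1,2,6], [1,3,7], [1,4,5], [1,4,6], [1,5,7], [2,3,5], [2,4,5], [2,4,7], [2,6,7], [3,4,6], [3,4,7], [3,5,6], [5,6,7]

so the chain groups are C_0 ≅ Z^7, C_1 ≅ Z^21, C_2 ≅ Z^14.

The boundary map ∂_1: C_1 → C_0 sends each edge [p,q] (with p < q) to q − p. For instance
  ∂[2,3] = [3] − [2].
As a 7×21 matrix over Z this has rank 6, with invariant factors (1,1,1,1,1,1).

∂_2: C_2 → C_1 acts by ∂[p,q,r] = [q,r] − [p,r] + [p,q]. For instance
  ∂[1,3,7] = [3,7] − [1,7] + [1,3],
  ∂[2,4,5] = [4,5] − [2,5] + [2,4].
This gives a 21×14 integer matrix of rank 13; reducing to Smith normal form yields diagonal entries (1,1,1,1,1,1,1,1,1,1,1,1,1).

Computing H_k = (kernel of ∂_k) / (image of ∂_{k+1}):

  H_0: rank C_0 − rank ∂_1 = 7 − 6 = 1, and the invariant factors of ∂_1 are all 1, so H_0 = Z.
  H_1: rank ker ∂_1 − rank ∂_2 = (21 − 6) − 13 = 2, and the invariant factors of ∂_2 are all 1, so H_1 = Z^2.
  H_2: rank ker ∂_2 − rank ∂_3 = (14 − 13) − 0 = 1, and there is no ∂_3, so H_2 = Z.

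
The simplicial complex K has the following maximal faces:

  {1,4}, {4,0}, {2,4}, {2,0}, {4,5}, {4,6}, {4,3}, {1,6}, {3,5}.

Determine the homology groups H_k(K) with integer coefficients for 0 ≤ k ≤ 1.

Take the total order 0 < 1 < 2 < 3 < 4 < 5 < 6 on the vertex set. Then K (dimension 1) consists of the simplices:

  0-simplices (7): [0], [1], [2], [3], [4], [5], [6]
  1-simplices (9): [0,2], [0,4], [1,4], [1,6], [2,4], [3,4], [3,5], [4,5], [4,6]

so the chain groups are C_0 ≅ Z^7, C_1 ≅ Z^9.

Boundary ∂_1: C_1 → C_0 sends each edge [p,q] (with p < q) to q − p.
The 7×9 boundary matrix has rank 6 and Smith normal form diag(1,1,1,1,1,1).

Computing H_k = (kernel of ∂_k) / (image of ∂_{k+1}):

  H_0: rank C_0 − rank ∂_1 = 7 − 6 = 1, and the invariant factors of ∂_1 are all 1, so H_0 ≅ Z.
  H_1: rank ker ∂_1 − rank ∂_2 = (9 − 6) − 0 = 3, and there is no ∂_2, so H_1 ≅ Z^3.

H_0 = Z,  H_1 = Z^3.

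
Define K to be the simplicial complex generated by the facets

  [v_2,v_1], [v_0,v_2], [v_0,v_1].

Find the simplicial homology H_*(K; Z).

Order the vertices as v_0 < v_1 < v_2. Listing each simplex with vertices in this order, K has dimension 1 with simplices:

  0-simplices (3): [v_0], [v_1], [v_2]
  1-simplices (3): [v_0,v_1], [v_0,v_2], [v_1,v_2]

giving chain groups C_0 ≅ Z^3, C_1 ≅ Z^3.

∂_1: C_1 → C_0 maps an edge to its endpoints' difference, ∂[p,q] = q − p. For instance
  ∂[v_1,v_2] = [v_2] − [v_1].
The 3×3 boundary matrix has rank 2 and Smith normal form diag(1,1).

Reading off H_k = ker ∂_k / im ∂_{k+1}:

  H_0: rank C_0 − rank ∂_1 = 3 − 2 = 1, and the invariant factors of ∂_1 are all 1, so H_0 = Z.
  H_1: rank ker ∂_1 − rank ∂_2 = (3 − 2) − 0 = 1, and there is no ∂_2, so H_1 = Z.

As a check, the Euler characteristic is 3 − 3 = 0, which agrees with 1 − 1 = 0.

H_0 = Z,  H_1 = Z.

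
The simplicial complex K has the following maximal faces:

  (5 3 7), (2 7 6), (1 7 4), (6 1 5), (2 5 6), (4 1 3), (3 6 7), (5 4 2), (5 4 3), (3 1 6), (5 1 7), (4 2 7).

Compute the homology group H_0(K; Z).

H_0 ≅ Z.

Order the vertices as 1 < 2 < 3 < 4 < 5 < 6 < 7. Listing each simplex with vertices in this order, K has dimension 2 with simplices:

  0-simplices (7): [1], [2], [3], [4], [5], [6], [7]
  1-simplices (18): [1,3], [1,4], [1,5], [1,6], [1,7], [2,4], [2,5], [2,6], [2,7], [3,4], [3,5], [3,6], [3,7], [4,5], [4,7], [5,6], [5,7], [6,7]
  2-simplices (12): [1,3,4], [1,3,6], [1,4,7], [1,5,6], [1,5,7], [2,4,5], [2,4,7], [2,5,6], [2,6,7], [3,4,5], [3,5,7], [3,6,7]

so the chain groups are C_0 ≅ Z^7, C_1 ≅ Z^18, C_2 ≅ Z^12.

Boundary ∂_1: C_1 → C_0 is given by ∂[p,q] = [q] − [p].
The 7×18 boundary matrix has rank 6 and Smith normal form diag(1,1,1,1,1,1).

Boundary ∂_2: C_2 → C_1 maps a triangle to the signed sum of its edges. For instance
  ∂[1,3,4] = [3,4] − [1,4] + [1,3],
  ∂[3,6,7] = [6,7] − [3,7] + [3,6].
This gives a 18×12 integer matrix of rank 12; reducing to Smith normal form yields diagonal entries (1,1,1,1,1,1,1,1,1,1,1,2).

Computing H_k = (kernel of ∂_k) / (image of ∂_{k+1}):

  H_0: rank C_0 − rank ∂_1 = 7 − 6 = 1, and the invariant factors of ∂_1 are all 1, so H_0 = Z.

(K is a triangulation of the real projective plane RP^2.)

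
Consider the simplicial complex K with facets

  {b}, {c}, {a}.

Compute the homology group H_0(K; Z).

H_0 = Z^3.

Order the vertices as a < b < c. Listing each simplex with vertices in this order, K has dimension 0 with simplices:

  0-simplices (3): a, b, c

giving chain groups C_0 ≅ Z^3.

From H_k ≅ ker(∂_k) / im(∂_{k+1}) we obtain:

  H_0: rank C_0 − rank ∂_1 = 3 − 0 = 3, and there is no ∂_1, so H_0 ≅ Z^3.

(K is a triangulation of a set of 3 points.)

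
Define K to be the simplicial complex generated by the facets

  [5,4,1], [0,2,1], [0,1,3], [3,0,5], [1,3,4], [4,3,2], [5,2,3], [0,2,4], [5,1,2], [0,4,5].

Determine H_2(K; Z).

Order the vertices as 0 < 1 < 2 < 3 < 4 < 5. Listing each simplex with vertices in this order, K has dimension 2 with simplices:

  0-simplices (6): [0], [1], [2], [3], [4], [5]
  1-simplices (15): [0,1], [0,2], [0,3], [0,4], [0,5], [1,2], [1,3], [1,4], [1,5], [2,3], [2,4], [2,5], [3,4], [3,5], [4,5]
  2-simplices (10): [0,1,2], [0,1,3], [0,2,4], [0,3,5], [0,4,5], [1,2,5], [1,3,4], [1,4,5], [2,3,4], [2,3,5]

Hence C_0 ≅ Z^6, C_1 ≅ Z^15, C_2 ≅ Z^10.

The boundary map ∂_1: C_1 → C_0 maps an edge to its endpoints' difference, ∂[p,q] = q − p. For instance
  ∂[3,4] = [4] − [3].
The resulting 6×15 matrix has rank 5, and its Smith normal form has invariant factors (1,1,1,1,1).

The boundary map ∂_2: C_2 → C_1 maps a triangle to the signed sum of its edges. For instance
  ∂[0,1,2] = [1,2] − [0,2] + [0,1],
  ∂[1,4,5] = [4,5] − [1,5] + [1,4].
This gives a 15×10 integer matrix of rank 10; reducing to Smith normal form yields diagonal entries (1,1,1,1,1,1,1,1,1,2).

From H_k ≅ ker(∂_k) / im(∂_{k+1}) we obtain:

  H_2: rank ker ∂_2 − rank ∂_3 = (10 − 10) − 0 = 0, and there is no ∂_3, so H_2 ≅ 0.

(K is a triangulation of the real projective plane RP^2.)

H_2 = 0.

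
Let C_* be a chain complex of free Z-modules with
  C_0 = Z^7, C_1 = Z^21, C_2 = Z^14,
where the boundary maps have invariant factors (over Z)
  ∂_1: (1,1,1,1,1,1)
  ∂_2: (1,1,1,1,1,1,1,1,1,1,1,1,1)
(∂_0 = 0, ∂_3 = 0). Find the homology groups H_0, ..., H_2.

H_0: b_0 = 7 − 0 − 6 = 1; torsion from ∂_1 factors > 1: none. So H_0 = Z.
H_1: b_1 = 21 − 6 − 13 = 2; torsion from ∂_2 factors > 1: none. So H_1 = Z^2.
H_2: b_2 = 14 − 13 − 0 = 1; torsion from ∂_3 factors > 1: none. So H_2 = Z.

H_0 = Z,  H_1 = Z^2,  H_2 = Z.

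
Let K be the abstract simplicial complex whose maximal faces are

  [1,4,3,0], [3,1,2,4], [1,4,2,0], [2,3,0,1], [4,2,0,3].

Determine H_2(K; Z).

Fix the vertex order 0 < 1 < 2 < 3 < 4 and write every simplex with vertices in increasing order. Then dim K = 3 and the simplices of K are:

  0-simplices (5): [0], [1], [2], [3], [4]
  1-simplices (10): [0,1], [0,2], [0,3], [0,4], [1,2], [1,3], [1,4], [2,3], [2,4], [3,4]
  2-simplices (10): [0,1,2], [0,1,3], [0,1,4], [0,2,3], [0,2,4], [0,3,4], [1,2,3], [1,2,4], [1,3,4], [2,3,4]
  3-simplices (5): [0,1,2,3], [0,1,2,4], [0,1,3,4], [0,2,3,4], [1,2,3,4]

giving chain groups C_0 ≅ Z^5, C_1 ≅ Z^10, C_2 ≅ Z^10, C_3 ≅ Z^5.

∂_1: C_1 → C_0 is given by ∂[p,q] = [q] − [p].
As a 5×10 matrix over Z this has rank 4, with invariant factors (1,1,1,1).

The boundary map ∂_2: C_2 → C_1 acts by ∂[p,q,r] = [q,r] − [p,r] + [p,q]. For instance
  ∂[1,3,4] = [3,4] − [1,4] + [1,3],
  ∂[0,1,3] = [1,3] − [0,3] + [0,1].
This gives a 10×10 integer matrix of rank 6; reducing to Smith normal form yields diagonal entries (1,1,1,1,1,1).

The boundary map ∂_3: C_3 → C_2 sends each 3-simplex σ to the alternating sum Σ_i (−1)^i (σ with its i-th vertex removed). For instance
  ∂[0,1,3,4] = [1,3,4] − [0,3,4] + [0,1,4] − [0,1,3],
  ∂[1,2,3,4] = [2,3,4] − [1,3,4] + [1,2,4] − [1,2,3].
As a 10×5 matrix over Z this has rank 4, with invariant factors (1,1,1,1).

Now H_k = ker ∂_k / im ∂_{k+1}, so:

  H_2: rank ker ∂_2 − rank ∂_3 = (10 − 6) − 4 = 0, and the invariant factors of ∂_3 are all 1, so H_2 = 0.

H_2 ≅ 0.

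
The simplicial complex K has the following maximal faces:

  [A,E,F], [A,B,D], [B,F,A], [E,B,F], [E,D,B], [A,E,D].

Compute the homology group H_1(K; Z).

H_1 ≅ 0.

Take the total order A < B < D < E < F on the vertex set. Then K (dimension 2) consists of the simplices:

  0-simplices (5): A, B, D, E, F
  1-simplices (9): AB, AD, AE, AF, BD, BE, BF, DE, EF
  2-simplices (6): ABD, ABF, ADE, AEF, BDE, BEF

so the chain groups are C_0 ≅ Z^5, C_1 ≅ Z^9, C_2 ≅ Z^6.

The boundary map ∂_1: C_1 → C_0 is given by ∂[p,q] = [q] − [p]. For instance
  ∂DE = E − D.
As a 5×9 matrix over Z this has rank 4, with invariant factors (1,1,1,1).

∂_2: C_2 → C_1 acts by ∂[p,q,r] = [q,r] − [p,r] + [p,q]. For instance
  ∂ABF = BF − AF + AB,
  ∂ADE = DE − AE + AD.
The resulting 9×6 matrix has rank 5, and its Smith normal form has invariant factors (1,1,1,1,1).

Computing H_k = (kernel of ∂_k) / (image of ∂_{k+1}):

  H_1: rank ker ∂_1 − rank ∂_2 = (9 − 4) − 5 = 0, and the invariant factors of ∂_2 are all 1, so H_1 ≅ 0.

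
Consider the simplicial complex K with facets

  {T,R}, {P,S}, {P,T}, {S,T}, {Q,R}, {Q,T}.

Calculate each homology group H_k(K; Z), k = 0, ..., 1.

H_0 = Z,  H_1 = Z^2.

Order the vertices as P < Q < R < S < T. Listing each simplex with vertices in this order, K has dimension 1 with simplices:

  0-simplices (5): P, Q, R, S, T
  1-simplices (6): PS, PT, QR, QT, RT, ST

so the chain groups are C_0 ≅ Z^5, C_1 ≅ Z^6.

Boundary ∂_1: C_1 → C_0 sends each edge [p,q] (with p < q) to q − p.
This gives a 5×6 integer matrix of rank 4; reducing to Smith normal form yields diagonal entries (1,1,1,1).

Reading off H_k = ker ∂_k / im ∂_{k+1}:

  H_0: rank C_0 − rank ∂_1 = 5 − 4 = 1, and the invariant factors of ∂_1 are all 1, so H_0 = Z.
  H_1: rank ker ∂_1 − rank ∂_2 = (6 − 4) − 0 = 2, and there is no ∂_2, so H_1 = Z^2.

(K is a triangulation of a wedge of 2 circles.)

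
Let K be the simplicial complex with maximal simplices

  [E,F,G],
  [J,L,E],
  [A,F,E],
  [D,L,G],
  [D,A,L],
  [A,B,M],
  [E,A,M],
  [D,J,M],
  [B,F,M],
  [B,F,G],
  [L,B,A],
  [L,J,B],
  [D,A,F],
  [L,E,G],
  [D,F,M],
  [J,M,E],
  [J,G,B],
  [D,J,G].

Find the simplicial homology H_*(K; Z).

H_0 ≅ Z,  H_1 ≅ Z × Z/2,  H_2 = 0.

We work with the vertex ordering A < B < D < E < F < G < J < L < M. The simplices of K, each written with vertices in increasing order, are:

  0-simplices (9): A, B, D, E, F, G, J, L, M
  1-simplices (27): AB, AD, AE, AF, AL, AM, BF, BG, BJ, BL, BM, DF, DG, DJ, DL, DM, EF, EG, EJ, EL, EM, FG, FM, GJ, GL, JL, JM
  2-simplices (18): ABL, ABM, ADF, ADL, AEF, AEM, BFG, BFM, BGJ, BJL, DFM, DGJ, DGL, DJM, EFG, EGL, EJL, EJM

so the chain groups are C_0 ≅ Z^9, C_1 ≅ Z^27, C_2 ≅ Z^18.

The boundary map ∂_1: C_1 → C_0 sends each edge [p,q] (with p < q) to q − p. For instance
  ∂DJ = J − D.
The resulting 9×27 matrix has rank 8, and its Smith normal form has invariant factors (1,1,1,1,1,1,1,1).

Boundary ∂_2: C_2 → C_1 acts by ∂[p,q,r] = [q,r] − [p,r] + [p,q]. For instance
  ∂BFM = FM − BM + BF,
  ∂ADL = DL − AL + AD.
The 27×18 boundary matrix has rank 18 and Smith normal form diag(1,1,1,1,1,1,1,1,1,1,1,1,1,1,1,1,1,2).

Computing H_k = (kernel of ∂_k) / (image of ∂_{k+1}):

  H_0: rank C_0 − rank ∂_1 = 9 − 8 = 1, and the invariant factors of ∂_1 are all 1, so H_0 ≅ Z.
  H_1: rank ker ∂_1 − rank ∂_2 = (27 − 8) − 18 = 1, and ∂_2 has invariant factor 2 > 1, so H_1 ≅ Z × Z/2.
  H_2: rank ker ∂_2 − rank ∂_3 = (18 − 18) − 0 = 0, and there is no ∂_3, so H_2 ≅ 0.

As a check, the Euler characteristic is 9 − 27 + 18 = 0, which agrees with 1 − 1 + 0 = 0.
(K is a triangulation of the Klein bottle.)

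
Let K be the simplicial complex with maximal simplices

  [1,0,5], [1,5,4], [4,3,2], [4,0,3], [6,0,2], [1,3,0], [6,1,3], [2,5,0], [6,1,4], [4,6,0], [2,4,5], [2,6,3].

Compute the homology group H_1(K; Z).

H_1 = Z/2.

K has 7 vertices, 18 edges, 12 triangles.
rank ∂_1 = 6, rank ∂_2 = 12 ⇒ b_1 = 18 − 6 − 12 = 0; ∂_2 has invariant factor(s) [2] giving torsion. So H_1 = Z/2.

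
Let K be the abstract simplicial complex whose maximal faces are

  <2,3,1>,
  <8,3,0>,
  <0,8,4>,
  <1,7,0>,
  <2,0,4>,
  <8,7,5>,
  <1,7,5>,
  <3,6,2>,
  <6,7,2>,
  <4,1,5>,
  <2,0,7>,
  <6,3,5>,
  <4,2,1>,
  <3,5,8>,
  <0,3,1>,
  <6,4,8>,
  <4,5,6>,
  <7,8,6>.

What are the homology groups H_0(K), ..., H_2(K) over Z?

H_0 ≅ Z,  H_1 ≅ Z ⊕ Z/2Z,  H_2 = 0.

Take the total order 0 < 1 < 2 < 3 < 4 < 5 < 6 < 7 < 8 on the vertex set. Then K (dimension 2) consists of the simplices:

  0-simplices (9): [0], [1], [2], [3], [4], [5], [6], [7], [8]
  1-simplices (27): (27 of them)
  2-simplices (18): [0,1,3], [0,1,7], [0,2,4], [0,2,7], [0,3,8], [0,4,8], [1,2,3], [1,2,4], [1,4,5], [1,5,7], [2,3,6], [2,6,7], [3,5,6], [3,5,8], [4,5,6], [4,6,8], [5,7,8], [6,7,8]

Hence C_0 ≅ Z^9, C_1 ≅ Z^27, C_2 ≅ Z^18.

∂_1: C_1 → C_0 maps an edge to its endpoints' difference, ∂[p,q] = q − p. For instance
  ∂[4,6] = [6] − [4].
As a 9×27 matrix over Z this has rank 8, with invariant factors (1,1,1,1,1,1,1,1).

Boundary ∂_2: C_2 → C_1 sends each 2-simplex [p,q,r] to [q,r] − [p,r] + [p,q]. For instance
  ∂[0,1,7] = [1,7] − [0,7] + [0,1],
  ∂[0,2,4] = [2,4] − [0,4] + [0,2].
As a 27×18 matrix over Z this has rank 18, with invariant factors (1,1,1,1,1,1,1,1,1,1,1,1,1,1,1,1,1,2).

Computing H_k = (kernel of ∂_k) / (image of ∂_{k+1}):

  H_0: rank C_0 − rank ∂_1 = 9 − 8 = 1, and the invariant factors of ∂_1 are all 1, so H_0 = Z.
  H_1: rank ker ∂_1 − rank ∂_2 = (27 − 8) − 18 = 1, and ∂_2 has invariant factor 2 > 1, so H_1 = Z ⊕ Z/2Z.
  H_2: rank ker ∂_2 − rank ∂_3 = (18 − 18) − 0 = 0, and there is no ∂_3, so H_2 = 0.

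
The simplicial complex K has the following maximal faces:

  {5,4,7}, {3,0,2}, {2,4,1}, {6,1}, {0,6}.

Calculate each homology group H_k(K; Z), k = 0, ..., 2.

H_0 ≅ Z,  H_1 ≅ Z,  H_2 = 0.

Take the total order 0 < 1 < 2 < 3 < 4 < 5 < 6 < 7 on the vertex set. Then K (dimension 2) consists of the simplices:

  0-simplices (8): [0], [1], [2], [3], [4], [5], [6], [7]
  1-simplices (11): [0,2], [0,3], [0,6], [1,2], [1,4], [1,6], [2,3], [2,4], [4,5], [4,7], [5,7]
  2-simplices (3): [0,2,3], [1,2,4], [4,5,7]

Hence C_0 ≅ Z^8, C_1 ≅ Z^11, C_2 ≅ Z^3.

∂_1: C_1 → C_0 is given by ∂[p,q] = [q] − [p].
As a 8×11 matrix over Z this has rank 7, with invariant factors (1,1,1,1,1,1,1).

Boundary ∂_2: C_2 → C_1 acts by ∂[p,q,r] = [q,r] − [p,r] + [p,q]. For instance
  ∂[4,5,7] = [5,7] − [4,7] + [4,5],
  ∂[0,2,3] = [2,3] − [0,3] + [0,2].
As a 11×3 matrix over Z this has rank 3, with invariant factors (1,1,1).

From H_k ≅ ker(∂_k) / im(∂_{k+1}) we obtain:

  H_0: rank C_0 − rank ∂_1 = 8 − 7 = 1, and the invariant factors of ∂_1 are all 1, so H_0 = Z.
  H_1: rank ker ∂_1 − rank ∂_2 = (11 − 7) − 3 = 1, and the invariant factors of ∂_2 are all 1, so H_1 = Z.
  H_2: rank ker ∂_2 − rank ∂_3 = (3 − 3) − 0 = 0, and there is no ∂_3, so H_2 = 0.

As a check, the Euler characteristic is 8 − 11 + 3 = 0, which agrees with 1 − 1 + 0 = 0.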